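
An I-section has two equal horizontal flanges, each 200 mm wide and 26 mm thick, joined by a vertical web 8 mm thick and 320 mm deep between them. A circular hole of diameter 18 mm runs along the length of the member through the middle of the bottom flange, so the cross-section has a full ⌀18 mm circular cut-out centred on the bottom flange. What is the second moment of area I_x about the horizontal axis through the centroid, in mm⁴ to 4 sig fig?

Break the section into simple shapes (no overlaps), measuring from the bottom-left corner of the bounding box.
Bottom flange: 200 × 26, A = 5 200 mm², y = 13 mm, Ī = 292 933 mm⁴.
Web: 8 × 320, A = 2 560 mm², y = 186 mm, Ī = 21 845 333 mm⁴.
Top flange: 200 × 26, A = 5 200 mm², y = 359 mm, Ī = 292 933 mm⁴.
Hole (subtracted): ⌀18, A = 254.469 mm², y = 13 mm, Ī = 5 153 mm⁴.
Centroid: ȳ = ΣA·y / ΣA = 189.465 mm.
Transfer each piece to the horizontal axis through the centroid using Ī + A·d² with d = y − 189.465:
  bottom flange: d = -176.465 mm → contributes +162 220 173 mm⁴
  web: d = -3.46488 mm → contributes +21 876 067 mm⁴
  top flange: d = 169.535 mm → contributes +149 752 150 mm⁴
  hole: d = -176.465 mm → contributes −7 929 281 mm⁴
Total I = 325 919 109 mm⁴.

I_x ≈ 3.259 × 10⁸ mm⁴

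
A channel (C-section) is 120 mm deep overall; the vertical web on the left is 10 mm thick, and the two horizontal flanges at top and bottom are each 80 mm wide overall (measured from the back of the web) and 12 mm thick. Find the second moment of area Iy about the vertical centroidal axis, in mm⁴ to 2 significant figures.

Decompose the section into non-overlapping parts with the origin at the bottom-left of its bounding rectangle.
Web: 10 × 120, A = 1 200 mm², x = 5 mm, Ī = 10 000 mm⁴.
Top flange (beyond web): 70 × 12, A = 840 mm², x = 45 mm, Ī = 343 000 mm⁴.
Bottom flange (beyond web): 70 × 12, A = 840 mm², x = 45 mm, Ī = 343 000 mm⁴.
Centroid: x̄ = ΣA·x / ΣA = 28.33 mm.
Transfer each piece to the vertical centroidal axis using Ī + A·d² with d = x − 28.33:
  web: d = -23.33 mm → contributes +663 333 mm⁴
  top flange (beyond web): d = 16.67 mm → contributes +576 333 mm⁴
  bottom flange (beyond web): d = 16.67 mm → contributes +576 333 mm⁴
Total I = 1 816 000 mm⁴.

Iy ≈ 1.8 × 10⁶ mm⁴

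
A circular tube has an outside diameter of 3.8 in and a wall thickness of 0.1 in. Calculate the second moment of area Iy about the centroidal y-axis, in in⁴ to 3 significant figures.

Treat the section as a set of non-overlapping primitives; coordinates are from the bounding-box lower-left.
Outer circle: ⌀3.8, A = 11.341 in², x = 1.9 in, Ī = 10.235 in⁴.
Bore (subtracted): ⌀3.6, A = 10.179 in², x = 1.9 in, Ī = 8.2448 in⁴.
By symmetry the centroid is at mid-width, x̄ = 1.9 in.
All pieces are centred on the centroidal y-axis, so I = ΣĪ (holes subtracted) = 1.9906 in⁴.

Iy ≈ 1.99 in⁴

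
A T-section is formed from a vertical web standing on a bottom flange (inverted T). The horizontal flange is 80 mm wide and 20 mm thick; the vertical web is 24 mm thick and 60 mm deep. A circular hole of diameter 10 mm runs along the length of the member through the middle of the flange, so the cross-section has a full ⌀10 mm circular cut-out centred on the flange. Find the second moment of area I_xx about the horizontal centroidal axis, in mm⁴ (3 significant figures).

Split into non-overlapping primitives; take the origin at the lower-left of the bounding box.
Flange: 80 × 20, A = 1 600 mm², y = 10 mm, Ī = 53 333 mm⁴.
Web: 24 × 60, A = 1 440 mm², y = 50 mm, Ī = 432 000 mm⁴.
Hole (subtracted): ⌀10, A = 78.54 mm², y = 10 mm, Ī = 490.87 mm⁴.
Centroid: ȳ = ΣA·y / ΣA = 29.45 mm.
Transfer each piece to the horizontal centroidal axis using Ī + A·d² with d = y − 29.45:
  flange: d = -19.45 mm → contributes +658 609 mm⁴
  web: d = 20.55 mm → contributes +1 040 124 mm⁴
  hole: d = -19.45 mm → contributes −30 202 mm⁴
Total I = 1 668 530 mm⁴.

I_xx ≈ 1.67 × 10⁶ mm⁴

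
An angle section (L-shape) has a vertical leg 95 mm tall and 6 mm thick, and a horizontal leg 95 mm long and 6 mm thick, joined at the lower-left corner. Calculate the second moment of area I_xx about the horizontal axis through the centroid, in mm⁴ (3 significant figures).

I_xx ≈ 9.76 × 10⁵ mm⁴

Decompose the section into non-overlapping parts with the origin at the bottom-left of its bounding rectangle.
Vertical leg: 6 × 95, A = 570 mm², y = 47.5 mm, Ī = 428 688 mm⁴.
Horizontal leg (remainder): 89 × 6, A = 534 mm², y = 3 mm, Ī = 1 602 mm⁴.
Centroid: ȳ = ΣA·y / ΣA = 25.976 mm.
Transfer each piece to the horizontal axis through the centroid using Ī + A·d² with d = y − 25.976:
  vertical leg: d = 21.524 mm → contributes +692 770 mm⁴
  horizontal leg (remainder): d = -22.976 mm → contributes +283 488 mm⁴
Total I = 976 257 mm⁴.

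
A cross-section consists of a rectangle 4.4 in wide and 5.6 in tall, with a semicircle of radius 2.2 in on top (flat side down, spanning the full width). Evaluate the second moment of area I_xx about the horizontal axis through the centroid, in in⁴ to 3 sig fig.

I_xx ≈ 148 in⁴

Break the section into simple shapes (no overlaps), measuring from the bottom-left corner of the bounding box.
Rectangular body: 4.4 × 5.6, A = 24.64 in², y = 2.8 in, Ī = 64.393 in⁴.
Semicircular cap: semicircle r = 2.2, A = 7.6027 in², y = 6.5337 in, Ī = 2.5711 in⁴.
Centroid: ȳ = ΣA·y / ΣA = 3.6804 in.
Transfer each piece to the horizontal axis through the centroid using Ī + A·d² with d = y − 3.6804:
  rectangular body: d = -0.88039 in → contributes +83.491 in⁴
  semicircular cap: d = 2.8533 in → contributes +64.468 in⁴
Total I = 147.96 in⁴.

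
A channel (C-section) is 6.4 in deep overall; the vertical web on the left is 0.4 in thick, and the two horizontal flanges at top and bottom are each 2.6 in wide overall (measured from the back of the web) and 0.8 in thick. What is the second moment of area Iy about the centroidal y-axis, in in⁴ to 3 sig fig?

Iy ≈ 3.96 in⁴

Decompose the section into non-overlapping parts with the origin at the bottom-left of its bounding rectangle.
Web: 0.4 × 6.4, A = 2.56 in², x = 0.2 in, Ī = 0.034133 in⁴.
Top flange (beyond web): 2.2 × 0.8, A = 1.76 in², x = 1.5 in, Ī = 0.70987 in⁴.
Bottom flange (beyond web): 2.2 × 0.8, A = 1.76 in², x = 1.5 in, Ī = 0.70987 in⁴.
Centroid: x̄ = ΣA·x / ΣA = 0.95263 in.
Transfer each piece to the centroidal y-axis using Ī + A·d² with d = x − 0.95263:
  web: d = -0.75263 in → contributes +1.4843 in⁴
  top flange (beyond web): d = 0.54737 in → contributes +1.2372 in⁴
  bottom flange (beyond web): d = 0.54737 in → contributes +1.2372 in⁴
Total I = 3.9586 in⁴.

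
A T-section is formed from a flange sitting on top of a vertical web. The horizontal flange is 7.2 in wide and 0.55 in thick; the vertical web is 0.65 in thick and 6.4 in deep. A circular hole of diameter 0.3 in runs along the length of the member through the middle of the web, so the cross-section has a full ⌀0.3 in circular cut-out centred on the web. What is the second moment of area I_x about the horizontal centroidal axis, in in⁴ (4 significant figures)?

Decompose the section into non-overlapping parts with the origin at the bottom-left of its bounding rectangle.
Flange: 7.2 × 0.55, A = 3.96 in², y = 6.675 in, Ī = 0.099825 in⁴.
Web: 0.65 × 6.4, A = 4.16 in², y = 3.2 in, Ī = 14.1995 in⁴.
Hole (subtracted): ⌀0.3, A = 0.0706858 in², y = 3.2 in, Ī = 0.000397608 in⁴.
Centroid: ȳ = ΣA·y / ΣA = 4.90959 in.
Transfer each piece to the horizontal centroidal axis using Ī + A·d² with d = y − 4.90959:
  flange: d = 1.76541 in → contributes +12.4419 in⁴
  web: d = -1.70959 in → contributes +26.3578 in⁴
  hole: d = -1.70959 in → contributes −0.20699 in⁴
Total I = 38.5927 in⁴.

I_x ≈ 38.59 in⁴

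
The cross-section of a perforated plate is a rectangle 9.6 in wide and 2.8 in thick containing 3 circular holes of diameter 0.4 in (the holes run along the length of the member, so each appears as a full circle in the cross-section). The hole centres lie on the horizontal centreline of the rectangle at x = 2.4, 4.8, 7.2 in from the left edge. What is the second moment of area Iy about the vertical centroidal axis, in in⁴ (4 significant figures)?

Iy ≈ 205.0 in⁴

Break the section into simple shapes (no overlaps), measuring from the bottom-left corner of the bounding box.
Plate: 9.6 × 2.8, A = 26.88 in², x = 4.8 in, Ī = 206.438 in⁴.
Hole 1 (subtracted): ⌀0.4, A = 0.125664 in², x = 2.4 in, Ī = 0.00125664 in⁴.
Hole 2 (subtracted): ⌀0.4, A = 0.125664 in², x = 4.8 in, Ī = 0.00125664 in⁴.
Hole 3 (subtracted): ⌀0.4, A = 0.125664 in², x = 7.2 in, Ī = 0.00125664 in⁴.
By symmetry the centroid is at mid-width, x̄ = 4.8 in.
Transfer each piece to the vertical centroidal axis using Ī + A·d² with d = x − 4.8:
  plate: d = 0 in → contributes +206.438 in⁴
  hole 1: d = -2.4 in → contributes −0.72508 in⁴
  hole 2: d = 0 in → contributes −0.00125664 in⁴
  hole 3: d = 2.4 in → contributes −0.72508 in⁴
Total I = 204.987 in⁴.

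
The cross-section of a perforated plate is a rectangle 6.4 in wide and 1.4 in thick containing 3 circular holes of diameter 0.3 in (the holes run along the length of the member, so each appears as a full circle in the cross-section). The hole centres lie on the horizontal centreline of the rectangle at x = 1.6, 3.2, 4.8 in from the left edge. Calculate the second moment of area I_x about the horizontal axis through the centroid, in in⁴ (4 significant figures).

Decompose the section into non-overlapping parts with the origin at the bottom-left of its bounding rectangle.
Plate: 6.4 × 1.4, A = 8.96 in², y = 0.7 in, Ī = 1.46347 in⁴.
Hole 1 (subtracted): ⌀0.3, A = 0.0706858 in², y = 0.7 in, Ī = 0.000397608 in⁴.
Hole 2 (subtracted): ⌀0.3, A = 0.0706858 in², y = 0.7 in, Ī = 0.000397608 in⁴.
Hole 3 (subtracted): ⌀0.3, A = 0.0706858 in², y = 0.7 in, Ī = 0.000397608 in⁴.
By symmetry the centroid is at mid-height, ȳ = 0.7 in.
All pieces are centred on the horizontal axis through the centroid, so I = ΣĪ (holes subtracted) = 1.46227 in⁴.

I_x ≈ 1.462 in⁴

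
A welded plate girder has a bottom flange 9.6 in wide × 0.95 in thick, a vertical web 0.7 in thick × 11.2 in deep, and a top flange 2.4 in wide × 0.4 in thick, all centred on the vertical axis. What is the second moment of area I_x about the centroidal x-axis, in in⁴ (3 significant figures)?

I_x ≈ 313 in⁴

Treat the section as a set of non-overlapping primitives; coordinates are from the bounding-box lower-left.
Bottom plate: 9.6 × 0.95, A = 9.12 in², y = 0.475 in, Ī = 0.6859 in⁴.
Web plate: 0.7 × 11.2, A = 7.84 in², y = 6.55 in, Ī = 81.954 in⁴.
Top plate: 2.4 × 0.4, A = 0.96 in², y = 12.35 in, Ī = 0.0128 in⁴.
Centroid: ȳ = ΣA·y / ΣA = 3.769 in.
Transfer each piece to the centroidal x-axis using Ī + A·d² with d = y − 3.769:
  bottom plate: d = -3.294 in → contributes +99.64 in⁴
  web plate: d = 2.781 in → contributes +142.59 in⁴
  top plate: d = 8.581 in → contributes +70.701 in⁴
Total I = 312.93 in⁴.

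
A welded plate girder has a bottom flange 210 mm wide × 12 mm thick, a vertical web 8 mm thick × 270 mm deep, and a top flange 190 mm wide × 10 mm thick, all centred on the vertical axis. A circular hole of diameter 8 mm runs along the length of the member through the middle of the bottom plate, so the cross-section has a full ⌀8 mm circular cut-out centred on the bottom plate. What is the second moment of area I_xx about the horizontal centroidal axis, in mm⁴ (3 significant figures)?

Treat the section as a set of non-overlapping primitives; coordinates are from the bounding-box lower-left.
Bottom plate: 210 × 12, A = 2 520 mm², y = 6 mm, Ī = 30 240 mm⁴.
Web plate: 8 × 270, A = 2 160 mm², y = 147 mm, Ī = 13 122 000 mm⁴.
Top plate: 190 × 10, A = 1 900 mm², y = 287 mm, Ī = 15 833 mm⁴.
Hole (subtracted): ⌀8, A = 50.265 mm², y = 6 mm, Ī = 201.06 mm⁴.
Centroid: ȳ = ΣA·y / ΣA = 134.41 mm.
Transfer each piece to the horizontal centroidal axis using Ī + A·d² with d = y − 134.41:
  bottom plate: d = -128.41 mm → contributes +41 580 542 mm⁴
  web plate: d = 12.594 mm → contributes +13 464 571 mm⁴
  top plate: d = 152.59 mm → contributes +44 256 940 mm⁴
  hole: d = -128.41 mm → contributes −828 989 mm⁴
Total I = 98 473 064 mm⁴.

I_xx ≈ 9.85 × 10⁷ mm⁴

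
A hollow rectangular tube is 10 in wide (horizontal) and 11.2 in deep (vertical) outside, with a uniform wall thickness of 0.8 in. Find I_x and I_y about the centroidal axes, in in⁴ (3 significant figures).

I_x ≈ 551 in⁴, I_y ≈ 459 in⁴

Decompose the section into non-overlapping parts with the origin at the bottom-left of its bounding rectangle.
Outer rectangle: 10 × 11.2, A = 112 in², y = 5.6 in, Ī = 1170.8 in⁴.
Inner void (subtracted): 8.4 × 9.6, A = 80.64 in², y = 5.6 in, Ī = 619.32 in⁴.
By symmetry the centroid is at mid-height, ȳ = 5.6 in.
All pieces are centred on the centroidal x-axis, so I = ΣĪ (holes subtracted) = 551.46 in⁴.
Repeating about the centroidal y-axis gives I_y = 459.17 in⁴.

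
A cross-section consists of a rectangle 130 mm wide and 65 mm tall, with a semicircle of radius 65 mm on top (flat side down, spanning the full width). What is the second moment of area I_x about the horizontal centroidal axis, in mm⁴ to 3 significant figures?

Split into non-overlapping primitives; take the origin at the lower-left of the bounding box.
Rectangular body: 130 × 65, A = 8 450 mm², y = 32.5 mm, Ī = 2 975 104 mm⁴.
Semicircular cap: semicircle r = 65, A = 6636.6 mm², y = 92.587 mm, Ī = 1 959 230 mm⁴.
Centroid: ȳ = ΣA·y / ΣA = 58.932 mm.
Transfer each piece to the horizontal centroidal axis using Ī + A·d² with d = y − 58.932:
  rectangular body: d = -26.432 mm → contributes +8 878 818 mm⁴
  semicircular cap: d = 33.655 mm → contributes +9 476 072 mm⁴
Total I = 18 354 890 mm⁴.

I_x ≈ 1.84 × 10⁷ mm⁴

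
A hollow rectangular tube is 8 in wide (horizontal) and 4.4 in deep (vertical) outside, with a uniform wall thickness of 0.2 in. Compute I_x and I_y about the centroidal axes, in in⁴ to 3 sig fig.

I_x ≈ 16.3 in⁴, I_y ≈ 41.4 in⁴

Decompose the section into non-overlapping parts with the origin at the bottom-left of its bounding rectangle.
Outer rectangle: 8 × 4.4, A = 35.2 in², y = 2.2 in, Ī = 56.789 in⁴.
Inner void (subtracted): 7.6 × 4, A = 30.4 in², y = 2.2 in, Ī = 40.533 in⁴.
By symmetry the centroid is at mid-height, ȳ = 2.2 in.
All pieces are centred on the centroidal x-axis, so I = ΣĪ (holes subtracted) = 16.256 in⁴.
Repeating about the centroidal y-axis gives I_y = 41.408 in⁴.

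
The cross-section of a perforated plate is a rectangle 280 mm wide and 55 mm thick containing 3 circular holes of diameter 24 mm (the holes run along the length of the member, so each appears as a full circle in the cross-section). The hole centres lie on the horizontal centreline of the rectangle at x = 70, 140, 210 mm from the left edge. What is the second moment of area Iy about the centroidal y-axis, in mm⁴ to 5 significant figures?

Iy ≈ 9.6131 × 10⁷ mm⁴

Decompose the section into non-overlapping parts with the origin at the bottom-left of its bounding rectangle.
Plate: 280 × 55, A = 15 400 mm², x = 140 mm, Ī = 100 613 333 mm⁴.
Hole 1 (subtracted): ⌀24, A = 452.3893 mm², x = 70 mm, Ī = 16286.02 mm⁴.
Hole 2 (subtracted): ⌀24, A = 452.3893 mm², x = 140 mm, Ī = 16286.02 mm⁴.
Hole 3 (subtracted): ⌀24, A = 452.3893 mm², x = 210 mm, Ī = 16286.02 mm⁴.
By symmetry the centroid is at mid-width, x̄ = 140 mm.
Transfer each piece to the centroidal y-axis using Ī + A·d² with d = x − 140:
  plate: d = 0 mm → contributes +100 613 333 mm⁴
  hole 1: d = -70 mm → contributes −2 232 994 mm⁴
  hole 2: d = 0 mm → contributes −16286.02 mm⁴
  hole 3: d = 70 mm → contributes −2 232 994 mm⁴
Total I = 96 131 060 mm⁴.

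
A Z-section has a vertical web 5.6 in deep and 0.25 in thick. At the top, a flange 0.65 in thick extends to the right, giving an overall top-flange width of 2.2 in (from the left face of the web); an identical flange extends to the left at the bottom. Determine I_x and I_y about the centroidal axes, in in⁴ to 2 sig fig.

Split into non-overlapping primitives; take the origin at the lower-left of the bounding box.
Web: 0.25 × 5.6, A = 1.4 in², y = 2.8 in, Ī = 3.659 in⁴.
Top flange (beyond web): 1.95 × 0.65, A = 1.268 in², y = 5.275 in, Ī = 0.04463 in⁴.
Bottom flange (beyond web): 1.95 × 0.65, A = 1.268 in², y = 0.325 in, Ī = 0.04463 in⁴.
Centroid: ȳ = ΣA·y / ΣA = 2.8 in.
Transfer each piece to the centroidal x-axis using Ī + A·d² with d = y − 2.8:
  web: d = 0 in → contributes +3.659 in⁴
  top flange (beyond web): d = 2.475 in → contributes +7.809 in⁴
  bottom flange (beyond web): d = -2.475 in → contributes +7.809 in⁴
Total I = 19.28 in⁴.
For the y-axis: x̄ = 2.075 in.
Repeating about the centroidal y-axis gives I_y = 3.878 in⁴.

I_x ≈ 19 in⁴, I_y ≈ 3.9 in⁴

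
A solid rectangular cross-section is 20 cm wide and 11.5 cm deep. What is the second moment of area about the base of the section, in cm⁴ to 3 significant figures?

The section: 20 × 11.5, A = 230 cm², y = 5.75 cm, Ī = 2534.8 cm⁴.
Transfer it to a horizontal axis along the bottom face using Ī + A·d² with d = y − 0:
  the section: d = 5.75 cm → contributes +10 139 cm⁴
Total I = 10 139 cm⁴.

I_base ≈ 1.01 × 10⁴ cm⁴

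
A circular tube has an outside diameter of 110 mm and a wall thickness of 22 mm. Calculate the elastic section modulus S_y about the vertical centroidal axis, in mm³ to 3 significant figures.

S_y ≈ 1.14 × 10⁵ mm³

Decompose the section into non-overlapping parts with the origin at the bottom-left of its bounding rectangle.
Outer circle: ⌀110, A = 9503.3 mm², x = 55 mm, Ī = 7 186 884 mm⁴.
Bore (subtracted): ⌀66, A = 3421.2 mm², x = 55 mm, Ī = 931 420 mm⁴.
By symmetry the centroid is at mid-width, x̄ = 55 mm.
All pieces are centred on the vertical centroidal axis, so I = ΣĪ (holes subtracted) = 6 255 464 mm⁴.
Extreme fibre distance c = 55 mm; S = I/c = 113 736 mm³.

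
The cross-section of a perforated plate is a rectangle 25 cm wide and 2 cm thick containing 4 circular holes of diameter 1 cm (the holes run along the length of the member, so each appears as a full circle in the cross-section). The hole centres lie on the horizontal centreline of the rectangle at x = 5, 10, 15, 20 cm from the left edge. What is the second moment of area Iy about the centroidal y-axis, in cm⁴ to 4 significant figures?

Iy ≈ 2506 cm⁴

Split into non-overlapping primitives; take the origin at the lower-left of the bounding box.
Plate: 25 × 2, A = 50 cm², x = 12.5 cm, Ī = 2604.17 cm⁴.
Hole 1 (subtracted): ⌀1, A = 0.785398 cm², x = 5 cm, Ī = 0.0490874 cm⁴.
Hole 2 (subtracted): ⌀1, A = 0.785398 cm², x = 10 cm, Ī = 0.0490874 cm⁴.
Hole 3 (subtracted): ⌀1, A = 0.785398 cm², x = 15 cm, Ī = 0.0490874 cm⁴.
Hole 4 (subtracted): ⌀1, A = 0.785398 cm², x = 20 cm, Ī = 0.0490874 cm⁴.
By symmetry the centroid is at mid-width, x̄ = 12.5 cm.
Transfer each piece to the centroidal y-axis using Ī + A·d² with d = x − 12.5:
  plate: d = 0 cm → contributes +2604.17 cm⁴
  hole 1: d = -7.5 cm → contributes −44.2277 cm⁴
  hole 2: d = -2.5 cm → contributes −4.95783 cm⁴
  hole 3: d = 2.5 cm → contributes −4.95783 cm⁴
  hole 4: d = 7.5 cm → contributes −44.2277 cm⁴
Total I = 2505.8 cm⁴.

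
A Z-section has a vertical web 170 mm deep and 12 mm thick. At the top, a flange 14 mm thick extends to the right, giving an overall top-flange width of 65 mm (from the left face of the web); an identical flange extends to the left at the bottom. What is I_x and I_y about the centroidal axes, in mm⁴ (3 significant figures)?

I_x ≈ 1.40 × 10⁷ mm⁴, I_y ≈ 1.94 × 10⁶ mm⁴

Split into non-overlapping primitives; take the origin at the lower-left of the bounding box.
Web: 12 × 170, A = 2 040 mm², y = 85 mm, Ī = 4 913 000 mm⁴.
Top flange (beyond web): 53 × 14, A = 742 mm², y = 163 mm, Ī = 12 119 mm⁴.
Bottom flange (beyond web): 53 × 14, A = 742 mm², y = 7 mm, Ī = 12 119 mm⁴.
Centroid: ȳ = ΣA·y / ΣA = 85 mm.
Transfer each piece to the centroidal x-axis using Ī + A·d² with d = y − 85:
  web: d = 0 mm → contributes +4 913 000 mm⁴
  top flange (beyond web): d = 78 mm → contributes +4 526 447 mm⁴
  bottom flange (beyond web): d = -78 mm → contributes +4 526 447 mm⁴
Total I = 13 965 895 mm⁴.
For the y-axis: x̄ = 59 mm.
Repeating about the centroidal y-axis gives I_y = 1 939 335 mm⁴.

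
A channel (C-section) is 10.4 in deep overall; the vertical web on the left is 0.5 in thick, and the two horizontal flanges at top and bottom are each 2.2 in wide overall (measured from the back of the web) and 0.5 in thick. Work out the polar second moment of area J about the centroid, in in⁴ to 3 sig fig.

J ≈ 90.6 in⁴

Split into non-overlapping primitives; take the origin at the lower-left of the bounding box.
Web: 0.5 × 10.4, A = 5.2 in², y = 5.2 in, Ī = 46.869 in⁴.
Top flange (beyond web): 1.7 × 0.5, A = 0.85 in², y = 10.15 in, Ī = 0.017708 in⁴.
Bottom flange (beyond web): 1.7 × 0.5, A = 0.85 in², y = 0.25 in, Ī = 0.017708 in⁴.
By symmetry the centroid is at mid-height, ȳ = 5.2 in.
Transfer each piece to the centroidal x-axis using Ī + A·d² with d = y − 5.2:
  web: d = 0 in → contributes +46.869 in⁴
  top flange (beyond web): d = 4.95 in → contributes +20.845 in⁴
  bottom flange (beyond web): d = -4.95 in → contributes +20.845 in⁴
Total I = 88.559 in⁴.
For the y-axis: x̄ = 0.52101 in.
Repeating about the centroidal y-axis gives I_y = 2.068 in⁴.
Polar second moment: J = I_x + I_y = 90.627 in⁴.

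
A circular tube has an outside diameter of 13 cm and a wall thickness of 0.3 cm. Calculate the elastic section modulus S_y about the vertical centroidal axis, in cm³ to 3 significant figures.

S_y ≈ 37.1 cm³

Break the section into simple shapes (no overlaps), measuring from the bottom-left corner of the bounding box.
Outer circle: ⌀13, A = 132.73 cm², x = 6.5 cm, Ī = 1 402 cm⁴.
Bore (subtracted): ⌀12.4, A = 120.76 cm², x = 6.5 cm, Ī = 1160.5 cm⁴.
By symmetry the centroid is at mid-width, x̄ = 6.5 cm.
All pieces are centred on the vertical centroidal axis, so I = ΣĪ (holes subtracted) = 241.45 cm⁴.
Extreme fibre distance c = 6.5 cm; S = I/c = 37.147 cm³.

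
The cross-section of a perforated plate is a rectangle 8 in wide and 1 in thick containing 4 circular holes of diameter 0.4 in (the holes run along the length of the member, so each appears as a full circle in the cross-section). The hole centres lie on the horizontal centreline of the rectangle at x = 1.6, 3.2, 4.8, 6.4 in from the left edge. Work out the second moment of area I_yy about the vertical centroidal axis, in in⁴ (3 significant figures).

I_yy ≈ 41.1 in⁴

Split into non-overlapping primitives; take the origin at the lower-left of the bounding box.
Plate: 8 × 1, A = 8 in², x = 4 in, Ī = 42.667 in⁴.
Hole 1 (subtracted): ⌀0.4, A = 0.12566 in², x = 1.6 in, Ī = 0.0012566 in⁴.
Hole 2 (subtracted): ⌀0.4, A = 0.12566 in², x = 3.2 in, Ī = 0.0012566 in⁴.
Hole 3 (subtracted): ⌀0.4, A = 0.12566 in², x = 4.8 in, Ī = 0.0012566 in⁴.
Hole 4 (subtracted): ⌀0.4, A = 0.12566 in², x = 6.4 in, Ī = 0.0012566 in⁴.
By symmetry the centroid is at mid-width, x̄ = 4 in.
Transfer each piece to the vertical centroidal axis using Ī + A·d² with d = x − 4:
  plate: d = 0 in → contributes +42.667 in⁴
  hole 1: d = -2.4 in → contributes −0.72508 in⁴
  hole 2: d = -0.8 in → contributes −0.081681 in⁴
  hole 3: d = 0.8 in → contributes −0.081681 in⁴
  hole 4: d = 2.4 in → contributes −0.72508 in⁴
Total I = 41.053 in⁴.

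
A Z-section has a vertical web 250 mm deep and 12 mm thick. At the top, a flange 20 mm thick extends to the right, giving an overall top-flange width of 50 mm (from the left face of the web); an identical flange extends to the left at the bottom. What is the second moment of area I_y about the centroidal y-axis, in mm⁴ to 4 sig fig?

Split into non-overlapping primitives; take the origin at the lower-left of the bounding box.
Web: 12 × 250, A = 3 000 mm², x = 44 mm, Ī = 36 000 mm⁴.
Top flange (beyond web): 38 × 20, A = 760 mm², x = 69 mm, Ī = 91453.3 mm⁴.
Bottom flange (beyond web): 38 × 20, A = 760 mm², x = 19 mm, Ī = 91453.3 mm⁴.
Centroid: x̄ = ΣA·x / ΣA = 44 mm.
Transfer each piece to the centroidal y-axis using Ī + A·d² with d = x − 44:
  web: d = 0 mm → contributes +36 000 mm⁴
  top flange (beyond web): d = 25 mm → contributes +566 453 mm⁴
  bottom flange (beyond web): d = -25 mm → contributes +566 453 mm⁴
Total I = 1 168 907 mm⁴.

I_y ≈ 1.169 × 10⁶ mm⁴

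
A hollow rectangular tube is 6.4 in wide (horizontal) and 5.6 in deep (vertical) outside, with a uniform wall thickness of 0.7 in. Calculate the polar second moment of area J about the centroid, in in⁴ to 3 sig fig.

Break the section into simple shapes (no overlaps), measuring from the bottom-left corner of the bounding box.
Outer rectangle: 6.4 × 5.6, A = 35.84 in², y = 2.8 in, Ī = 93.662 in⁴.
Inner void (subtracted): 5 × 4.2, A = 21 in², y = 2.8 in, Ī = 30.87 in⁴.
By symmetry the centroid is at mid-height, ȳ = 2.8 in.
All pieces are centred on the centroidal x-axis, so I = ΣĪ (holes subtracted) = 62.792 in⁴.
Repeating about the centroidal y-axis gives I_y = 78.584 in⁴.
Polar second moment: J = I_x + I_y = 141.38 in⁴.

J ≈ 141 in⁴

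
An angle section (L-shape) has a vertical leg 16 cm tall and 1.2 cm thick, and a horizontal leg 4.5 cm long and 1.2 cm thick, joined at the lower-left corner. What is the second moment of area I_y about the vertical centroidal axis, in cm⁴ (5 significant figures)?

Break the section into simple shapes (no overlaps), measuring from the bottom-left corner of the bounding box.
Vertical leg: 1.2 × 16, A = 19.2 cm², x = 0.6 cm, Ī = 2.304 cm⁴.
Horizontal leg (remainder): 3.3 × 1.2, A = 3.96 cm², x = 2.85 cm, Ī = 3.5937 cm⁴.
Centroid: x̄ = ΣA·x / ΣA = 0.984715 cm.
Transfer each piece to the vertical centroidal axis using Ī + A·d² with d = x − 0.984715:
  vertical leg: d = -0.384715 cm → contributes +5.145709 cm⁴
  horizontal leg (remainder): d = 1.865285 cm → contributes +17.37168 cm⁴
Total I = 22.51739 cm⁴.

I_y ≈ 22.517 cm⁴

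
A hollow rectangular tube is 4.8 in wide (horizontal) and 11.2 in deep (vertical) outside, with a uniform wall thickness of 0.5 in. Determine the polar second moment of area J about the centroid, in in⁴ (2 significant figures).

J ≈ 280 in⁴

Decompose the section into non-overlapping parts with the origin at the bottom-left of its bounding rectangle.
Outer rectangle: 4.8 × 11.2, A = 53.76 in², y = 5.6 in, Ī = 562 in⁴.
Inner void (subtracted): 3.8 × 10.2, A = 38.76 in², y = 5.6 in, Ī = 336 in⁴.
By symmetry the centroid is at mid-height, ȳ = 5.6 in.
All pieces are centred on the centroidal x-axis, so I = ΣĪ (holes subtracted) = 225.9 in⁴.
Repeating about the centroidal y-axis gives I_y = 56.58 in⁴.
Polar second moment: J = I_x + I_y = 282.5 in⁴.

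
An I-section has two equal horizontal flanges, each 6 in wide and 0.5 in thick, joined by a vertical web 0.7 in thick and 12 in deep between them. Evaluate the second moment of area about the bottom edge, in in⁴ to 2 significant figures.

I_base ≈ 940 in⁴

Break the section into simple shapes (no overlaps), measuring from the bottom-left corner of the bounding box.
Bottom flange: 6 × 0.5, A = 3 in², y = 0.25 in, Ī = 0.0625 in⁴.
Web: 0.7 × 12, A = 8.4 in², y = 6.5 in, Ī = 100.8 in⁴.
Top flange: 6 × 0.5, A = 3 in², y = 12.75 in, Ī = 0.0625 in⁴.
Transfer each piece to the bottom edge using Ī + A·d² with d = y − 0:
  bottom flange: d = 0.25 in → contributes +0.25 in⁴
  web: d = 6.5 in → contributes +455.7 in⁴
  top flange: d = 12.75 in → contributes +487.8 in⁴
Total I = 943.7 in⁴.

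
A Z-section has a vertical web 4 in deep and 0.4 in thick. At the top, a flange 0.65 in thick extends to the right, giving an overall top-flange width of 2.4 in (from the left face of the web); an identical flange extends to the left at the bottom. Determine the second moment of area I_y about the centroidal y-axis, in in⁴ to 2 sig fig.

Break the section into simple shapes (no overlaps), measuring from the bottom-left corner of the bounding box.
Web: 0.4 × 4, A = 1.6 in², x = 2.2 in, Ī = 0.02133 in⁴.
Top flange (beyond web): 2 × 0.65, A = 1.3 in², x = 3.4 in, Ī = 0.4333 in⁴.
Bottom flange (beyond web): 2 × 0.65, A = 1.3 in², x = 1 in, Ī = 0.4333 in⁴.
Centroid: x̄ = ΣA·x / ΣA = 2.2 in.
Transfer each piece to the centroidal y-axis using Ī + A·d² with d = x − 2.2:
  web: d = 0 in → contributes +0.02133 in⁴
  top flange (beyond web): d = 1.2 in → contributes +2.305 in⁴
  bottom flange (beyond web): d = -1.2 in → contributes +2.305 in⁴
Total I = 4.632 in⁴.

I_y ≈ 4.6 in⁴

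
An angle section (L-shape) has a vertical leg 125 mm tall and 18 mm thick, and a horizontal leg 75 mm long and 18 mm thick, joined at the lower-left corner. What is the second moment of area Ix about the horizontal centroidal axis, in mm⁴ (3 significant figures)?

Treat the section as a set of non-overlapping primitives; coordinates are from the bounding-box lower-left.
Vertical leg: 18 × 125, A = 2 250 mm², y = 62.5 mm, Ī = 2 929 688 mm⁴.
Horizontal leg (remainder): 57 × 18, A = 1 026 mm², y = 9 mm, Ī = 27 702 mm⁴.
Centroid: ȳ = ΣA·y / ΣA = 45.745 mm.
Transfer each piece to the horizontal centroidal axis using Ī + A·d² with d = y − 45.745:
  vertical leg: d = 16.755 mm → contributes +3 561 367 mm⁴
  horizontal leg (remainder): d = -36.745 mm → contributes +1 412 965 mm⁴
Total I = 4 974 332 mm⁴.

Ix ≈ 4.97 × 10⁶ mm⁴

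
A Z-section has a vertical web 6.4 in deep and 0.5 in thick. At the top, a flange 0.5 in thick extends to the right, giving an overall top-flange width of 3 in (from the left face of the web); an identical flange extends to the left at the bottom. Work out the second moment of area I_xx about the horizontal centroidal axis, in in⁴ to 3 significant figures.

Split into non-overlapping primitives; take the origin at the lower-left of the bounding box.
Web: 0.5 × 6.4, A = 3.2 in², y = 3.2 in, Ī = 10.923 in⁴.
Top flange (beyond web): 2.5 × 0.5, A = 1.25 in², y = 6.15 in, Ī = 0.026042 in⁴.
Bottom flange (beyond web): 2.5 × 0.5, A = 1.25 in², y = 0.25 in, Ī = 0.026042 in⁴.
Centroid: ȳ = ΣA·y / ΣA = 3.2 in.
Transfer each piece to the horizontal centroidal axis using Ī + A·d² with d = y − 3.2:
  web: d = 0 in → contributes +10.923 in⁴
  top flange (beyond web): d = 2.95 in → contributes +10.904 in⁴
  bottom flange (beyond web): d = -2.95 in → contributes +10.904 in⁴
Total I = 32.731 in⁴.

I_xx ≈ 32.7 in⁴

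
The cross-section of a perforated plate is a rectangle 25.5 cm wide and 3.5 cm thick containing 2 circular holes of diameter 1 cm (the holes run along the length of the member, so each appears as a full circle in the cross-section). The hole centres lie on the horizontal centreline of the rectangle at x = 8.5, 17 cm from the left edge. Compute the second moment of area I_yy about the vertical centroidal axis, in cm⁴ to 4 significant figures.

Decompose the section into non-overlapping parts with the origin at the bottom-left of its bounding rectangle.
Plate: 25.5 × 3.5, A = 89.25 cm², x = 12.75 cm, Ī = 4836.23 cm⁴.
Hole 1 (subtracted): ⌀1, A = 0.785398 cm², x = 8.5 cm, Ī = 0.0490874 cm⁴.
Hole 2 (subtracted): ⌀1, A = 0.785398 cm², x = 17 cm, Ī = 0.0490874 cm⁴.
By symmetry the centroid is at mid-width, x̄ = 12.75 cm.
Transfer each piece to the vertical centroidal axis using Ī + A·d² with d = x − 12.75:
  plate: d = 0 cm → contributes +4836.23 cm⁴
  hole 1: d = -4.25 cm → contributes −14.2353 cm⁴
  hole 2: d = 4.25 cm → contributes −14.2353 cm⁴
Total I = 4807.76 cm⁴.

I_yy ≈ 4808 cm⁴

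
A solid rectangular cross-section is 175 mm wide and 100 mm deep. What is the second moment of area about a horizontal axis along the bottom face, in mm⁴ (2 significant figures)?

The section: 175 × 100, A = 17 500 mm², y = 50 mm, Ī = 14 583 333 mm⁴.
Transfer it to a horizontal axis along the bottom face using Ī + A·d² with d = y − 0:
  the section: d = 50 mm → contributes +58 333 333 mm⁴
Total I = 58 333 333 mm⁴.

I_base ≈ 5.8 × 10⁷ mm⁴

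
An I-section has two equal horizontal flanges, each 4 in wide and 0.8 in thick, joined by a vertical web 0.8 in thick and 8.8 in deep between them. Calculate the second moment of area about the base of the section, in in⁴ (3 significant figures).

I_base ≈ 557 in⁴

Decompose the section into non-overlapping parts with the origin at the bottom-left of its bounding rectangle.
Bottom flange: 4 × 0.8, A = 3.2 in², y = 0.4 in, Ī = 0.17067 in⁴.
Web: 0.8 × 8.8, A = 7.04 in², y = 5.2 in, Ī = 45.431 in⁴.
Top flange: 4 × 0.8, A = 3.2 in², y = 10 in, Ī = 0.17067 in⁴.
Transfer each piece to the bottom edge using Ī + A·d² with d = y − 0:
  bottom flange: d = 0.4 in → contributes +0.68267 in⁴
  web: d = 5.2 in → contributes +235.79 in⁴
  top flange: d = 10 in → contributes +320.17 in⁴
Total I = 556.65 in⁴.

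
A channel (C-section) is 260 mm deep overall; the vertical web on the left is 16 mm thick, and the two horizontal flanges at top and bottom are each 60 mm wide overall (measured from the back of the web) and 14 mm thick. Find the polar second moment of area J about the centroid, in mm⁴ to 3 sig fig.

J ≈ 4.32 × 10⁷ mm⁴

Split into non-overlapping primitives; take the origin at the lower-left of the bounding box.
Web: 16 × 260, A = 4 160 mm², y = 130 mm, Ī = 23 434 667 mm⁴.
Top flange (beyond web): 44 × 14, A = 616 mm², y = 253 mm, Ī = 10 061 mm⁴.
Bottom flange (beyond web): 44 × 14, A = 616 mm², y = 7 mm, Ī = 10 061 mm⁴.
By symmetry the centroid is at mid-height, ȳ = 130 mm.
Transfer each piece to the centroidal x-axis using Ī + A·d² with d = y − 130:
  web: d = 0 mm → contributes +23 434 667 mm⁴
  top flange (beyond web): d = 123 mm → contributes +9 329 525 mm⁴
  bottom flange (beyond web): d = -123 mm → contributes +9 329 525 mm⁴
Total I = 42 093 717 mm⁴.
For the y-axis: x̄ = 14.855 mm.
Repeating about the centroidal y-axis gives I_y = 1 142 963 mm⁴.
Polar second moment: J = I_x + I_y = 43 236 681 mm⁴.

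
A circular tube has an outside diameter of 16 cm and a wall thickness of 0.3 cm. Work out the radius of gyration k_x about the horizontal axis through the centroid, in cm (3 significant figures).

k_x ≈ 5.55 cm

Treat the section as a set of non-overlapping primitives; coordinates are from the bounding-box lower-left.
Outer circle: ⌀16, A = 201.06 cm², y = 8 cm, Ī = 3 217 cm⁴.
Bore (subtracted): ⌀15.4, A = 186.27 cm², y = 8 cm, Ī = 2760.9 cm⁴.
By symmetry the centroid is at mid-height, ȳ = 8 cm.
All pieces are centred on the horizontal axis through the centroid, so I = ΣĪ (holes subtracted) = 456.08 cm⁴.
Radius of gyration: k = √(I/A) = √(456.08 / 14.797) = 5.5518 cm.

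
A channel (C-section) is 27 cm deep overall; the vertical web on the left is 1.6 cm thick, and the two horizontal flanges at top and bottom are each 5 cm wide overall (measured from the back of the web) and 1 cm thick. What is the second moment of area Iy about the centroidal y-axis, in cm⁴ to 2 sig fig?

Split into non-overlapping primitives; take the origin at the lower-left of the bounding box.
Web: 1.6 × 27, A = 43.2 cm², x = 0.8 cm, Ī = 9.216 cm⁴.
Top flange (beyond web): 3.4 × 1, A = 3.4 cm², x = 3.3 cm, Ī = 3.275 cm⁴.
Bottom flange (beyond web): 3.4 × 1, A = 3.4 cm², x = 3.3 cm, Ī = 3.275 cm⁴.
Centroid: x̄ = ΣA·x / ΣA = 1.14 cm.
Transfer each piece to the centroidal y-axis using Ī + A·d² with d = x − 1.14:
  web: d = -0.34 cm → contributes +14.21 cm⁴
  top flange (beyond web): d = 2.16 cm → contributes +19.14 cm⁴
  bottom flange (beyond web): d = 2.16 cm → contributes +19.14 cm⁴
Total I = 52.49 cm⁴.

Iy ≈ 52 cm⁴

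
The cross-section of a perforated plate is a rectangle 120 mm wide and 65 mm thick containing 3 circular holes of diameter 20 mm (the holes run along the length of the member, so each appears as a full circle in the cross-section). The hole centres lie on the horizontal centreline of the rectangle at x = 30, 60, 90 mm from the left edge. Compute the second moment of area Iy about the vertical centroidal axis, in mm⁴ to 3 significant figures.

Split into non-overlapping primitives; take the origin at the lower-left of the bounding box.
Plate: 120 × 65, A = 7 800 mm², x = 60 mm, Ī = 9 360 000 mm⁴.
Hole 1 (subtracted): ⌀20, A = 314.16 mm², x = 30 mm, Ī = 7 854 mm⁴.
Hole 2 (subtracted): ⌀20, A = 314.16 mm², x = 60 mm, Ī = 7 854 mm⁴.
Hole 3 (subtracted): ⌀20, A = 314.16 mm², x = 90 mm, Ī = 7 854 mm⁴.
By symmetry the centroid is at mid-width, x̄ = 60 mm.
Transfer each piece to the vertical centroidal axis using Ī + A·d² with d = x − 60:
  plate: d = 0 mm → contributes +9 360 000 mm⁴
  hole 1: d = -30 mm → contributes −290 597 mm⁴
  hole 2: d = 0 mm → contributes −7 854 mm⁴
  hole 3: d = 30 mm → contributes −290 597 mm⁴
Total I = 8 770 951 mm⁴.

Iy ≈ 8.77 × 10⁶ mm⁴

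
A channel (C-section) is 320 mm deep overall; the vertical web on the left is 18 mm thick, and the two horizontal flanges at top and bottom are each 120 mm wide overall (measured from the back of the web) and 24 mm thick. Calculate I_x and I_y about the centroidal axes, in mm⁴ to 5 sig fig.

Break the section into simple shapes (no overlaps), measuring from the bottom-left corner of the bounding box.
Web: 18 × 320, A = 5 760 mm², y = 160 mm, Ī = 49 152 000 mm⁴.
Top flange (beyond web): 102 × 24, A = 2 448 mm², y = 308 mm, Ī = 117 504 mm⁴.
Bottom flange (beyond web): 102 × 24, A = 2 448 mm², y = 12 mm, Ī = 117 504 mm⁴.
By symmetry the centroid is at mid-height, ȳ = 160 mm.
Transfer each piece to the centroidal x-axis using Ī + A·d² with d = y − 160:
  web: d = 0 mm → contributes +49 152 000 mm⁴
  top flange (beyond web): d = 148 mm → contributes +53 738 496 mm⁴
  bottom flange (beyond web): d = -148 mm → contributes +53 738 496 mm⁴
Total I = 156 628 992 mm⁴.
For the y-axis: x̄ = 36.56757 mm.
Repeating about the centroidal y-axis gives I_y = 13 927 703 mm⁴.

I_x ≈ 1.5663 × 10⁸ mm⁴, I_y ≈ 1.3928 × 10⁷ mm⁴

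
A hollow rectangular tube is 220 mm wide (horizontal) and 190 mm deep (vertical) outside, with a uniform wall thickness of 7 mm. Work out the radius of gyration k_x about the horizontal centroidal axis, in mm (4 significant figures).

k_x ≈ 76.16 mm

Treat the section as a set of non-overlapping primitives; coordinates are from the bounding-box lower-left.
Outer rectangle: 220 × 190, A = 41 800 mm², y = 95 mm, Ī = 125 748 333 mm⁴.
Inner void (subtracted): 206 × 176, A = 36 256 mm², y = 95 mm, Ī = 93 588 821 mm⁴.
By symmetry the centroid is at mid-height, ȳ = 95 mm.
All pieces are centred on the horizontal centroidal axis, so I = ΣĪ (holes subtracted) = 32 159 512 mm⁴.
Radius of gyration: k = √(I/A) = √(32 159 512 / 5 544) = 76.1628 mm.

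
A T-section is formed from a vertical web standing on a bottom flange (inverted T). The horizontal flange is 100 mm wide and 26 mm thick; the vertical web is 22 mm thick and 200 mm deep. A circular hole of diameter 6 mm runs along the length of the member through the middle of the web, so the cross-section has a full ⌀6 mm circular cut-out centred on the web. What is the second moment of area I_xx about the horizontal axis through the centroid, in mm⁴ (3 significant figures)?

I_xx ≈ 3.56 × 10⁷ mm⁴

Break the section into simple shapes (no overlaps), measuring from the bottom-left corner of the bounding box.
Flange: 100 × 26, A = 2 600 mm², y = 13 mm, Ī = 146 467 mm⁴.
Web: 22 × 200, A = 4 400 mm², y = 126 mm, Ī = 14 666 667 mm⁴.
Hole (subtracted): ⌀6, A = 28.274 mm², y = 126 mm, Ī = 63.617 mm⁴.
Centroid: ȳ = ΣA·y / ΣA = 83.858 mm.
Transfer each piece to the horizontal axis through the centroid using Ī + A·d² with d = y − 83.858:
  flange: d = -70.858 mm → contributes +13 200 823 mm⁴
  web: d = 42.142 mm → contributes +22 480 708 mm⁴
  hole: d = 42.142 mm → contributes −50 277 mm⁴
Total I = 35 631 254 mm⁴.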